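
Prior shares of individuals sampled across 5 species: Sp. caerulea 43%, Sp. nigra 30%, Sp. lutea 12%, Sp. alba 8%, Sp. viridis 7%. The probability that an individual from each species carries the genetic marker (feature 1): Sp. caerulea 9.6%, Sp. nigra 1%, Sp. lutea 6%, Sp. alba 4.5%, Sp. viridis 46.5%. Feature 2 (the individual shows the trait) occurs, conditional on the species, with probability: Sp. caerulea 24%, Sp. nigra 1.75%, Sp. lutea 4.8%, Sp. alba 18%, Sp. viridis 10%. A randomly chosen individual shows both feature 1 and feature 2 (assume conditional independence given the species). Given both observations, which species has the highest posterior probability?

Sp. caerulea

Unnormalized posteriors (prior × likelihood):
  Sp. caerulea: 0.43 × 0.096 × 0.24 = 0.0099072
  Sp. nigra: 0.3 × 0.01 × 0.0175 = 0.0000525
  Sp. lutea: 0.12 × 0.06 × 0.048 = 0.0003456
  Sp. alba: 0.08 × 0.045 × 0.18 = 0.000648
  Sp. viridis: 0.07 × 0.465 × 0.1 = 0.003255
Normalizing constant = 0.0142083.
Largest term belongs to Sp. caerulea, so Sp. caerulea is most probable.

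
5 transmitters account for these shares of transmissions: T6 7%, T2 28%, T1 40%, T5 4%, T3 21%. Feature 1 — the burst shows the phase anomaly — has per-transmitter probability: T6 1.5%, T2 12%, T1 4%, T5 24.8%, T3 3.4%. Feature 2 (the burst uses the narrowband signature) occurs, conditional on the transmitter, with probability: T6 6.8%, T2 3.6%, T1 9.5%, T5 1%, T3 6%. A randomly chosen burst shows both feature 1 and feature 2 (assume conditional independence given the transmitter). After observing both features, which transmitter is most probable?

T1

By Bayes' rule, posterior ∝ prior × likelihood:
  T6: 0.07 × 0.015 × 0.068 = 0.0000714
  T2: 0.28 × 0.12 × 0.036 = 0.0012096
  T1: 0.4 × 0.04 × 0.095 = 0.00152
  T5: 0.04 × 0.248 × 0.01 = 0.0000992
  T3: 0.21 × 0.034 × 0.06 = 0.0004284
Sum = 0.0033286.
Largest term belongs to T1, so T1 is most probable.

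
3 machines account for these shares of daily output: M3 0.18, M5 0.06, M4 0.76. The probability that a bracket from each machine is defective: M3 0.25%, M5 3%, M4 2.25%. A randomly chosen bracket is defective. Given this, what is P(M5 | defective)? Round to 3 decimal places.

0.093

Compute prior × likelihood for every hypothesis:
  M3: 0.18 × 0.0025 = 0.00045
  M5: 0.06 × 0.03 = 0.0018
  M4: 0.76 × 0.0225 = 0.0171
Total = 0.01935.
P(M5 | evidence) = 0.0018 / 0.01935 ≈ 0.093.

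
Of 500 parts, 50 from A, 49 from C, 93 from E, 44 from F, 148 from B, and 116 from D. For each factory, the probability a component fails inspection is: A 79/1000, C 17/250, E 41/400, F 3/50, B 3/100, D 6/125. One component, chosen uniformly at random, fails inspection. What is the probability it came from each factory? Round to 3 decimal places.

By Bayes' rule, posterior ∝ prior × likelihood:
  A: 0.1 × 0.079 = 0.0079
  C: 0.098 × 0.068 = 0.006664
  E: 0.186 × 0.1025 = 0.019065
  F: 0.088 × 0.06 = 0.00528
  B: 0.296 × 0.03 = 0.00888
  D: 0.232 × 0.048 = 0.011136
Sum = 0.058925.
P(A | nonconforming) = 0.0079/0.058925 ≈ 0.134
P(C | nonconforming) = 0.006664/0.058925 ≈ 0.113
P(E | nonconforming) = 0.019065/0.058925 ≈ 0.324
P(F | nonconforming) = 0.00528/0.058925 ≈ 0.090
P(B | nonconforming) = 0.00888/0.058925 ≈ 0.151
P(D | nonconforming) = 0.011136/0.058925 ≈ 0.189

A 0.134, C 0.113, E 0.324, F 0.090, B 0.151, D 0.189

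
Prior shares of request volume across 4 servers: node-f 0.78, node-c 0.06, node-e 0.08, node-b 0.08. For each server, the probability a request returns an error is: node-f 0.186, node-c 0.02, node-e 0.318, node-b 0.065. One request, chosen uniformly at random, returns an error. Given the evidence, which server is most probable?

By Bayes' rule, posterior ∝ prior × likelihood:
  node-f: 0.78 × 0.186 = 0.14508
  node-c: 0.06 × 0.02 = 0.0012
  node-e: 0.08 × 0.318 = 0.02544
  node-b: 0.08 × 0.065 = 0.0052
Total = 0.17692.
Largest term belongs to node-f, so node-f is most probable.

node-f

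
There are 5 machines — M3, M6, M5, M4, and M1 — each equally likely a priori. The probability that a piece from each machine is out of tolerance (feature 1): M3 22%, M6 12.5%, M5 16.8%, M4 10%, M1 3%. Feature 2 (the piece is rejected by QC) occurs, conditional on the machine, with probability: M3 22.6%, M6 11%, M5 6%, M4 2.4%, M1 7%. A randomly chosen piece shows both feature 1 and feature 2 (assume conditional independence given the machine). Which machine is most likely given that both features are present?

M3

Since the prior is uniform, the posterior is proportional to the likelihood:
  M3: 0.22 × 0.226 = 0.04972
  M6: 0.125 × 0.11 = 0.01375
  M5: 0.168 × 0.06 = 0.01008
  M4: 0.1 × 0.024 = 0.0024
  M1: 0.03 × 0.07 = 0.0021
Sum = 0.07805.
Largest term belongs to M3, so M3 is most probable.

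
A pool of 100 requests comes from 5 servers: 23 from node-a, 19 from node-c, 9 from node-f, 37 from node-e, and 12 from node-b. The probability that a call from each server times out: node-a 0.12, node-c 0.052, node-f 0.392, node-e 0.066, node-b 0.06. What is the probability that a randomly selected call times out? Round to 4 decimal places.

Compute prior × likelihood for every hypothesis:
  node-a: 0.23 × 0.12 = 0.0276
  node-c: 0.19 × 0.052 = 0.00988
  node-f: 0.09 × 0.392 = 0.03528
  node-e: 0.37 × 0.066 = 0.02442
  node-b: 0.12 × 0.06 = 0.0072
P(timeout) = 0.0276 + 0.00988 + 0.03528 + 0.02442 + 0.0072 = 0.10438 → 0.1044.

0.1044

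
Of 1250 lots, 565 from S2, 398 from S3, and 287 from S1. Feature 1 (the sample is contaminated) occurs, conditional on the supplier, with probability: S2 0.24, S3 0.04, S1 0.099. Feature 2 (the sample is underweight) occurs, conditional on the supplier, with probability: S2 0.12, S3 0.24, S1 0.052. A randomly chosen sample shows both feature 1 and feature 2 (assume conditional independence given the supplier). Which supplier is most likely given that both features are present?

Unnormalized posteriors (prior × likelihood):
  S2: 0.452 × 0.24 × 0.12 = 0.0130176
  S3: 0.3184 × 0.04 × 0.24 = 0.00305664
  S1: 0.2296 × 0.099 × 0.052 = 0.0011819808
Sum = 0.0172562208.
Largest term belongs to S2, so S2 is most probable.

S2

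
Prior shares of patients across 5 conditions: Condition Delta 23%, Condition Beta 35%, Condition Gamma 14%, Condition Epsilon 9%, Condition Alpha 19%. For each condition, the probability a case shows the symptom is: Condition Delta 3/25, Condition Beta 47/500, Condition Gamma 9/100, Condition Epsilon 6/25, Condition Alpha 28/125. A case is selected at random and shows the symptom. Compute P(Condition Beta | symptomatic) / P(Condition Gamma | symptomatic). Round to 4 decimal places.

Compute prior × likelihood for every hypothesis:
  Condition Delta: 0.23 × 0.12 = 0.0276
  Condition Beta: 0.35 × 0.094 = 0.0329
  Condition Gamma: 0.14 × 0.09 = 0.0126
  Condition Epsilon: 0.09 × 0.24 = 0.0216
  Condition Alpha: 0.19 × 0.224 = 0.04256
Sum = 0.13726.
The ratio is 0.0329 / 0.0126 (the normalizer cancels) = 2.6111.

2.6111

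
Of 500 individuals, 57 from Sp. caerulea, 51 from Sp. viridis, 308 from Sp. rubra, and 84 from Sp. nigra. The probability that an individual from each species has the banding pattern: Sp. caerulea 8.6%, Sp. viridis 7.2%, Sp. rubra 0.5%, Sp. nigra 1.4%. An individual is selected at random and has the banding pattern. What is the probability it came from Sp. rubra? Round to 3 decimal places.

0.136

By Bayes' rule, posterior ∝ prior × likelihood:
  Sp. caerulea: 0.114 × 0.086 = 0.009804
  Sp. viridis: 0.102 × 0.072 = 0.007344
  Sp. rubra: 0.616 × 0.005 = 0.00308
  Sp. nigra: 0.168 × 0.014 = 0.002352
Total = 0.02258.
P(Sp. rubra | evidence) = 0.00308 / 0.02258 ≈ 0.136.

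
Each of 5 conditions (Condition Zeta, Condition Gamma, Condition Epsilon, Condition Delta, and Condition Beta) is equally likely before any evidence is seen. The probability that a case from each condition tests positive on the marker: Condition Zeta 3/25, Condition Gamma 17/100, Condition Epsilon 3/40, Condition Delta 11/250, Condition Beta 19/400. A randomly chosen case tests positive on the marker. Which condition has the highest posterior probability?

With a uniform prior (1/5 each), posterior ∝ likelihood:
  Condition Zeta: 0.12
  Condition Gamma: 0.17
  Condition Epsilon: 0.075
  Condition Delta: 0.044
  Condition Beta: 0.0475
Sum = 0.4565.
Largest term belongs to Condition Gamma, so Condition Gamma is most probable.

Condition Gamma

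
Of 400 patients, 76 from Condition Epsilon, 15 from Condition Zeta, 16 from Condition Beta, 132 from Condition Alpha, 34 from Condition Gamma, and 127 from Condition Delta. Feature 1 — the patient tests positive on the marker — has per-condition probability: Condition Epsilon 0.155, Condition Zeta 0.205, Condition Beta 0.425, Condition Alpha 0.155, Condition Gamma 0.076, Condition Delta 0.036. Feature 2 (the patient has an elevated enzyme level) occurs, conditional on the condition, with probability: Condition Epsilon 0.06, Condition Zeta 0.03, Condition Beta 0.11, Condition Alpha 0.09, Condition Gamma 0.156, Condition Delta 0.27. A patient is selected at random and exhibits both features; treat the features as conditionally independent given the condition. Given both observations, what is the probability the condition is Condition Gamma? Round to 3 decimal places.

Prior × likelihood for each hypothesis:
  Condition Epsilon: 0.19 × 0.155 × 0.06 = 0.001767
  Condition Zeta: 0.0375 × 0.205 × 0.03 = 0.000230625
  Condition Beta: 0.04 × 0.425 × 0.11 = 0.00187
  Condition Alpha: 0.33 × 0.155 × 0.09 = 0.0046035
  Condition Gamma: 0.085 × 0.076 × 0.156 = 0.00100776
  Condition Delta: 0.3175 × 0.036 × 0.27 = 0.0030861
Sum = 0.012564985.
P(Condition Gamma | evidence) = 0.00100776 / 0.012564985 ≈ 0.080.

0.080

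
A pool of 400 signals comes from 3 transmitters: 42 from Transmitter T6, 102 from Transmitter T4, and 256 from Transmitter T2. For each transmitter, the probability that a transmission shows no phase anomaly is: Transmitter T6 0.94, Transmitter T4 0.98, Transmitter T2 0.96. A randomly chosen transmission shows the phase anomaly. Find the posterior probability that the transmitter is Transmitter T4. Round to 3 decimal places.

0.138

Taking complements, P(anomaly | each) = Transmitter T6 0.06, Transmitter T4 0.02, Transmitter T2 0.04.
By Bayes' rule, posterior ∝ prior × likelihood:
  Transmitter T6: 0.105 × 0.06 = 0.0063
  Transmitter T4: 0.255 × 0.02 = 0.0051
  Transmitter T2: 0.64 × 0.04 = 0.0256
Sum = 0.037.
P(Transmitter T4 | evidence) = 0.0051 / 0.037 ≈ 0.138.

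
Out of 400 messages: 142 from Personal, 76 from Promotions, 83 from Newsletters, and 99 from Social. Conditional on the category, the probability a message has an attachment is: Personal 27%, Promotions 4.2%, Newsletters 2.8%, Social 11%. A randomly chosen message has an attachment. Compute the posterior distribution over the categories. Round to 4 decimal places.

Unnormalized posteriors (prior × likelihood):
  Personal: 0.355 × 0.27 = 0.09585
  Promotions: 0.19 × 0.042 = 0.00798
  Newsletters: 0.2075 × 0.028 = 0.00581
  Social: 0.2475 × 0.11 = 0.027225
Normalizing constant = 0.136865.
P(Personal | attachment) = 0.09585/0.136865 ≈ 0.7003
P(Promotions | attachment) = 0.00798/0.136865 ≈ 0.0583
P(Newsletters | attachment) = 0.00581/0.136865 ≈ 0.0425
P(Social | attachment) = 0.027225/0.136865 ≈ 0.1989
(Check: 0.7003+0.0583+0.0425+0.1989 = 1.0000.)

Personal 0.7003, Promotions 0.0583, Newsletters 0.0425, Social 0.1989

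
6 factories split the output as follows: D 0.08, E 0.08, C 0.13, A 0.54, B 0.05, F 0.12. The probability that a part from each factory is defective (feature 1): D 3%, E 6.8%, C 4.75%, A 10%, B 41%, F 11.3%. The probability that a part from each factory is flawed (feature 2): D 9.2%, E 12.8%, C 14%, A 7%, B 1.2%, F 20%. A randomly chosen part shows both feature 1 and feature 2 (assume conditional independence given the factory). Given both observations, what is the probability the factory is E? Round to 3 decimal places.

0.082

Prior × likelihood for each hypothesis:
  D: 0.08 × 0.03 × 0.092 = 0.0002208
  E: 0.08 × 0.068 × 0.128 = 0.00069632
  C: 0.13 × 0.0475 × 0.14 = 0.0008645
  A: 0.54 × 0.1 × 0.07 = 0.00378
  B: 0.05 × 0.41 × 0.012 = 0.000246
  F: 0.12 × 0.113 × 0.2 = 0.002712
Total = 0.00851962.
P(E | evidence) = 0.00069632 / 0.00851962 ≈ 0.082.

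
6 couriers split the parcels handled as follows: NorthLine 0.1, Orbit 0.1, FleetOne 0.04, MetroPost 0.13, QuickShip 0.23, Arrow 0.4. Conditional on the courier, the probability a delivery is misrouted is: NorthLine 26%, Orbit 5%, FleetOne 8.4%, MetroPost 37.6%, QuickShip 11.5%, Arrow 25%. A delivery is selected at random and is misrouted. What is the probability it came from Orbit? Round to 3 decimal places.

0.024

Prior × likelihood for each hypothesis:
  NorthLine: 0.1 × 0.26 = 0.026
  Orbit: 0.1 × 0.05 = 0.005
  FleetOne: 0.04 × 0.084 = 0.00336
  MetroPost: 0.13 × 0.376 = 0.04888
  QuickShip: 0.23 × 0.115 = 0.02645
  Arrow: 0.4 × 0.25 = 0.1
Normalizing constant = 0.20969.
P(Orbit | evidence) = 0.005 / 0.20969 ≈ 0.024.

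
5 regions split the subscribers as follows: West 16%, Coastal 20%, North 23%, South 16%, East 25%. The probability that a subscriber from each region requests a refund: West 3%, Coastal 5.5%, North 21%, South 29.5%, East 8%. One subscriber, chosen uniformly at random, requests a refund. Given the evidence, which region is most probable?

North

Compute prior × likelihood for every hypothesis:
  West: 0.16 × 0.03 = 0.0048
  Coastal: 0.2 × 0.055 = 0.011
  North: 0.23 × 0.21 = 0.0483
  South: 0.16 × 0.295 = 0.0472
  East: 0.25 × 0.08 = 0.02
Sum = 0.1313.
Largest term belongs to North, so North is most probable.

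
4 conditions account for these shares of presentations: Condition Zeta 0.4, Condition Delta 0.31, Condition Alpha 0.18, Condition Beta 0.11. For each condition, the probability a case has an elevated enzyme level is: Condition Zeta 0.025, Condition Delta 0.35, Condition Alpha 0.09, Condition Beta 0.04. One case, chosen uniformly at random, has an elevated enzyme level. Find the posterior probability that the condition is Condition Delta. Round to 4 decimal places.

Compute prior × likelihood for every hypothesis:
  Condition Zeta: 0.4 × 0.025 = 0.01
  Condition Delta: 0.31 × 0.35 = 0.1085
  Condition Alpha: 0.18 × 0.09 = 0.0162
  Condition Beta: 0.11 × 0.04 = 0.0044
Normalizing constant = 0.1391.
P(Condition Delta | evidence) = 0.1085 / 0.1391 ≈ 0.7800.

0.7800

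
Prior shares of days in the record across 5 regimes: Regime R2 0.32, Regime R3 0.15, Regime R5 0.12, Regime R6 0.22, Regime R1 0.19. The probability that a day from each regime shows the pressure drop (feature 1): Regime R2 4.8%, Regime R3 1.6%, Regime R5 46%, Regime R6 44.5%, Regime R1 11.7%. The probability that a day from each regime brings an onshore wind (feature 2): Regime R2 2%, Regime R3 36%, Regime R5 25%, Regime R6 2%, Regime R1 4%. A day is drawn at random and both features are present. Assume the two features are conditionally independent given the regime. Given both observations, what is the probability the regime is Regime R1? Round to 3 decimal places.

0.050

Prior × likelihood for each hypothesis:
  Regime R2: 0.32 × 0.048 × 0.02 = 0.0003072
  Regime R3: 0.15 × 0.016 × 0.36 = 0.000864
  Regime R5: 0.12 × 0.46 × 0.25 = 0.0138
  Regime R6: 0.22 × 0.445 × 0.02 = 0.001958
  Regime R1: 0.19 × 0.117 × 0.04 = 0.0008892
Total = 0.0178184.
P(Regime R1 | evidence) = 0.0008892 / 0.0178184 ≈ 0.050.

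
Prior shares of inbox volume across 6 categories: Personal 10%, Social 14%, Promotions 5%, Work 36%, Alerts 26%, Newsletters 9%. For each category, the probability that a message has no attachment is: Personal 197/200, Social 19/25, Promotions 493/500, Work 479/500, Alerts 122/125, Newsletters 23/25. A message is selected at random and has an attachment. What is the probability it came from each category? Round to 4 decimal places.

Taking complements, P(attachment | each) = Personal 0.015, Social 0.24, Promotions 0.014, Work 0.042, Alerts 0.024, Newsletters 0.08.
By Bayes' rule, posterior ∝ prior × likelihood:
  Personal: 0.1 × 0.015 = 0.0015
  Social: 0.14 × 0.24 = 0.0336
  Promotions: 0.05 × 0.014 = 0.0007
  Work: 0.36 × 0.042 = 0.01512
  Alerts: 0.26 × 0.024 = 0.00624
  Newsletters: 0.09 × 0.08 = 0.0072
Normalizing constant = 0.06436.
P(Personal | attachment) = 0.0015/0.06436 ≈ 0.0233
P(Social | attachment) = 0.0336/0.06436 ≈ 0.5221
P(Promotions | attachment) = 0.0007/0.06436 ≈ 0.0109
P(Work | attachment) = 0.01512/0.06436 ≈ 0.2349
P(Alerts | attachment) = 0.00624/0.06436 ≈ 0.0970
P(Newsletters | attachment) = 0.0072/0.06436 ≈ 0.1119

Personal 0.0233, Social 0.5221, Promotions 0.0109, Work 0.2349, Alerts 0.0970, Newsletters 0.1119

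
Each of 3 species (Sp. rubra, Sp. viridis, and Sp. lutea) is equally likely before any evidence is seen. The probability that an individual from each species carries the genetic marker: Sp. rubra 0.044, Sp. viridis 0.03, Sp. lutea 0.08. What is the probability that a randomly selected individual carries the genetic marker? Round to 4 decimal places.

Since the prior is uniform, the posterior is proportional to the likelihood:
  Sp. rubra: 0.044
  Sp. viridis: 0.03
  Sp. lutea: 0.08
P(marker) = (1/3) × (0.044 + 0.03 + 0.08) = 0.154/3 ≈ 0.0513.

0.0513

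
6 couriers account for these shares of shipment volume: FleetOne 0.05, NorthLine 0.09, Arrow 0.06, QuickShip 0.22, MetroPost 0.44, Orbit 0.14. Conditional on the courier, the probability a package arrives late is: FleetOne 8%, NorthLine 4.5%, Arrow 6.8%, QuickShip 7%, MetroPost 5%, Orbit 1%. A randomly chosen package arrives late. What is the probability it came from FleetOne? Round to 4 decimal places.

Compute prior × likelihood for every hypothesis:
  FleetOne: 0.05 × 0.08 = 0.004
  NorthLine: 0.09 × 0.045 = 0.00405
  Arrow: 0.06 × 0.068 = 0.00408
  QuickShip: 0.22 × 0.07 = 0.0154
  MetroPost: 0.44 × 0.05 = 0.022
  Orbit: 0.14 × 0.01 = 0.0014
Normalizing constant = 0.05093.
P(FleetOne | evidence) = 0.004 / 0.05093 ≈ 0.0785.

0.0785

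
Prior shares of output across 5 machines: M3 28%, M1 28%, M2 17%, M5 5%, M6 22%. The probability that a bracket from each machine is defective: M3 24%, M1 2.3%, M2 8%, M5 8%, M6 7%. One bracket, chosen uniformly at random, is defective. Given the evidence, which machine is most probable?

M3

Compute prior × likelihood for every hypothesis:
  M3: 0.28 × 0.24 = 0.0672
  M1: 0.28 × 0.023 = 0.00644
  M2: 0.17 × 0.08 = 0.0136
  M5: 0.05 × 0.08 = 0.004
  M6: 0.22 × 0.07 = 0.0154
Total = 0.10664.
Largest term belongs to M3, so M3 is most probable.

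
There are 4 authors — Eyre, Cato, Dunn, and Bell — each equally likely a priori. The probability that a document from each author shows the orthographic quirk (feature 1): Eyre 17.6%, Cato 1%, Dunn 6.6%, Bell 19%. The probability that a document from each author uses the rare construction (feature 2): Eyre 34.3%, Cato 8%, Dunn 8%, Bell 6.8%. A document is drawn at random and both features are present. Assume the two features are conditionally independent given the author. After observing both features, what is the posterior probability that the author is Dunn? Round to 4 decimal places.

Since the prior is uniform, the posterior is proportional to the likelihood:
  Eyre: 0.176 × 0.343 = 0.060368
  Cato: 0.01 × 0.08 = 0.0008
  Dunn: 0.066 × 0.08 = 0.00528
  Bell: 0.19 × 0.068 = 0.01292
Sum = 0.079368.
P(Dunn | evidence) = 0.00528 / 0.079368 ≈ 0.0665.

0.0665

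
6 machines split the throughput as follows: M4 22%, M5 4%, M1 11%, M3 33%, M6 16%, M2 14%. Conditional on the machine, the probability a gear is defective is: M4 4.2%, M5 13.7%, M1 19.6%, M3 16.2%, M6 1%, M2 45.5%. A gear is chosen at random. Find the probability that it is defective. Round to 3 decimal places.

0.155

By Bayes' rule, posterior ∝ prior × likelihood:
  M4: 0.22 × 0.042 = 0.00924
  M5: 0.04 × 0.137 = 0.00548
  M1: 0.11 × 0.196 = 0.02156
  M3: 0.33 × 0.162 = 0.05346
  M6: 0.16 × 0.01 = 0.0016
  M2: 0.14 × 0.455 = 0.0637
P(defective) = 0.00924 + 0.00548 + 0.02156 + 0.05346 + 0.0016 + 0.0637 = 0.15504 → 0.155.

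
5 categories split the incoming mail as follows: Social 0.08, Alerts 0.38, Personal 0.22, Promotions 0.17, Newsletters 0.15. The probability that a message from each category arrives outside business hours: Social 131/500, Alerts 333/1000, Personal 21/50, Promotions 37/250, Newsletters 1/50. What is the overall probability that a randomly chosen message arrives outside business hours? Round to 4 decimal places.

Unnormalized posteriors (prior × likelihood):
  Social: 0.08 × 0.262 = 0.02096
  Alerts: 0.38 × 0.333 = 0.12654
  Personal: 0.22 × 0.42 = 0.0924
  Promotions: 0.17 × 0.148 = 0.02516
  Newsletters: 0.15 × 0.02 = 0.003
P(off-hours) = 0.02096 + 0.12654 + 0.0924 + 0.02516 + 0.003 = 0.26806 → 0.2681.

0.2681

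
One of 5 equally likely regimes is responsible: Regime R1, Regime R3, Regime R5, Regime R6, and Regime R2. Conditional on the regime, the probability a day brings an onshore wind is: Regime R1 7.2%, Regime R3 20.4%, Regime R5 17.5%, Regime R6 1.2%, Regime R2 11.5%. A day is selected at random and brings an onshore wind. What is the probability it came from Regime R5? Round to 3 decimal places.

0.303

With a uniform prior (1/5 each), posterior ∝ likelihood:
  Regime R1: 0.072
  Regime R3: 0.204
  Regime R5: 0.175
  Regime R6: 0.012
  Regime R2: 0.115
Normalizing constant = 0.578.
P(Regime R5 | evidence) = 0.175 / 0.578 ≈ 0.303.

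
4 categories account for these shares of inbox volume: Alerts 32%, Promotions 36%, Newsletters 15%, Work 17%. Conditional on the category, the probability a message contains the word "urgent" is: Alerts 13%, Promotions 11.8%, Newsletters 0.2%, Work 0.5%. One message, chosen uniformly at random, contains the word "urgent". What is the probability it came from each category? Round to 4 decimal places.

Unnormalized posteriors (prior × likelihood):
  Alerts: 0.32 × 0.13 = 0.0416
  Promotions: 0.36 × 0.118 = 0.04248
  Newsletters: 0.15 × 0.002 = 0.0003
  Work: 0.17 × 0.005 = 0.00085
Sum = 0.08523.
P(Alerts | urgent-flag) = 0.0416/0.08523 ≈ 0.4881
P(Promotions | urgent-flag) = 0.04248/0.08523 ≈ 0.4984
P(Newsletters | urgent-flag) = 0.0003/0.08523 ≈ 0.0035
P(Work | urgent-flag) = 0.00085/0.08523 ≈ 0.0100

Alerts 0.4881, Promotions 0.4984, Newsletters 0.0035, Work 0.0100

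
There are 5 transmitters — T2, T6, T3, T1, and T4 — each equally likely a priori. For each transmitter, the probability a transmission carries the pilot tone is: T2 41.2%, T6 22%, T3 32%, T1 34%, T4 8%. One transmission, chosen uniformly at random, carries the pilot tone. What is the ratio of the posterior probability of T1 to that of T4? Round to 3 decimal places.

4.250

With a uniform prior (1/5 each), posterior ∝ likelihood:
  T2: 0.412
  T6: 0.22
  T3: 0.32
  T1: 0.34
  T4: 0.08
Normalizing constant = 1.372.
The ratio is 0.34 / 0.08 (the normalizer cancels) = 4.250.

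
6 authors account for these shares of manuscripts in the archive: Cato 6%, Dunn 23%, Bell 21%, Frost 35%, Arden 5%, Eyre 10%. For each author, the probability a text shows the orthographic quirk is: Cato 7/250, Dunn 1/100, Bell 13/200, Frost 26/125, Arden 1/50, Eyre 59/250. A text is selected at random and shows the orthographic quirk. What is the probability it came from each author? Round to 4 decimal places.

Cato 0.0146, Dunn 0.0200, Bell 0.1187, Frost 0.6329, Arden 0.0087, Eyre 0.2052

By Bayes' rule, posterior ∝ prior × likelihood:
  Cato: 0.06 × 0.028 = 0.00168
  Dunn: 0.23 × 0.01 = 0.0023
  Bell: 0.21 × 0.065 = 0.01365
  Frost: 0.35 × 0.208 = 0.0728
  Arden: 0.05 × 0.02 = 0.001
  Eyre: 0.1 × 0.236 = 0.0236
Normalizing constant = 0.11503.
P(Cato | quirk) = 0.00168/0.11503 ≈ 0.0146
P(Dunn | quirk) = 0.0023/0.11503 ≈ 0.0200
P(Bell | quirk) = 0.01365/0.11503 ≈ 0.1187
P(Frost | quirk) = 0.0728/0.11503 ≈ 0.6329
P(Arden | quirk) = 0.001/0.11503 ≈ 0.0087
P(Eyre | quirk) = 0.0236/0.11503 ≈ 0.2052
(Check: 0.0146+0.0200+0.1187+0.6329+0.0087+0.2052 = 1.0001.)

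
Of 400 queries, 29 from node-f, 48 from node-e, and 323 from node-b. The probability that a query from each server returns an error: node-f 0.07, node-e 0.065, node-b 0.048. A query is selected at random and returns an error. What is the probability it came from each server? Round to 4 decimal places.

node-f 0.0983, node-e 0.1511, node-b 0.7507

By Bayes' rule, posterior ∝ prior × likelihood:
  node-f: 0.0725 × 0.07 = 0.005075
  node-e: 0.12 × 0.065 = 0.0078
  node-b: 0.8075 × 0.048 = 0.03876
Normalizing constant = 0.051635.
P(node-f | error) = 0.005075/0.051635 ≈ 0.0983
P(node-e | error) = 0.0078/0.051635 ≈ 0.1511
P(node-b | error) = 0.03876/0.051635 ≈ 0.7507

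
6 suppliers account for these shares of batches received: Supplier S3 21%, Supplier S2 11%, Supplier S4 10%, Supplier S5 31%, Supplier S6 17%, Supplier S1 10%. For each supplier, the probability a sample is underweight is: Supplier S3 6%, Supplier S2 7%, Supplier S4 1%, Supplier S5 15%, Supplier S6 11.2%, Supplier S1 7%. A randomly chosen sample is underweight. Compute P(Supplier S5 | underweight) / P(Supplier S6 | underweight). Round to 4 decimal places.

Compute prior × likelihood for every hypothesis:
  Supplier S3: 0.21 × 0.06 = 0.0126
  Supplier S2: 0.11 × 0.07 = 0.0077
  Supplier S4: 0.1 × 0.01 = 0.001
  Supplier S5: 0.31 × 0.15 = 0.0465
  Supplier S6: 0.17 × 0.112 = 0.01904
  Supplier S1: 0.1 × 0.07 = 0.007
Total = 0.09384.
The ratio is 0.0465 / 0.01904 (the normalizer cancels) = 2.4422.

2.4422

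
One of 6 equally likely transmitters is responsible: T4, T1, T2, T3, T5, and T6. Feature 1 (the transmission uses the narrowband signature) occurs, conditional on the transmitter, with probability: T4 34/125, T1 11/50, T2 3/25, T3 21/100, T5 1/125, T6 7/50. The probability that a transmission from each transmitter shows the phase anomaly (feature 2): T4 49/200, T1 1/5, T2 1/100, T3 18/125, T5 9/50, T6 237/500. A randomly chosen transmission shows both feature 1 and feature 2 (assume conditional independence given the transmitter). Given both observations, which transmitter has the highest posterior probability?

Since the prior is uniform, the posterior is proportional to the likelihood:
  T4: 0.272 × 0.245 = 0.06664
  T1: 0.22 × 0.2 = 0.044
  T2: 0.12 × 0.01 = 0.0012
  T3: 0.21 × 0.144 = 0.03024
  T5: 0.008 × 0.18 = 0.00144
  T6: 0.14 × 0.474 = 0.06636
Normalizing constant = 0.20988.
Largest term belongs to T4, so T4 is most probable.

T4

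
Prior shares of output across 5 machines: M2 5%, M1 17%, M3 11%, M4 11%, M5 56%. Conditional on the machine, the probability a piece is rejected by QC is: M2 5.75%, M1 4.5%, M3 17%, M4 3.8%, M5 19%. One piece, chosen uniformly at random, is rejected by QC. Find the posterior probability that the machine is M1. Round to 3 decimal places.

Unnormalized posteriors (prior × likelihood):
  M2: 0.05 × 0.0575 = 0.002875
  M1: 0.17 × 0.045 = 0.00765
  M3: 0.11 × 0.17 = 0.0187
  M4: 0.11 × 0.038 = 0.00418
  M5: 0.56 × 0.19 = 0.1064
Total = 0.139805.
P(M1 | evidence) = 0.00765 / 0.139805 ≈ 0.055.

0.055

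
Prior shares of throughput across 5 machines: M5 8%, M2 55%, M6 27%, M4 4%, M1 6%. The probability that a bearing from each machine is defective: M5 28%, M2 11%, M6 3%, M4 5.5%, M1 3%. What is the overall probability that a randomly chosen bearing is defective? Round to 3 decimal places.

Prior × likelihood for each hypothesis:
  M5: 0.08 × 0.28 = 0.0224
  M2: 0.55 × 0.11 = 0.0605
  M6: 0.27 × 0.03 = 0.0081
  M4: 0.04 × 0.055 = 0.0022
  M1: 0.06 × 0.03 = 0.0018
P(defective) = 0.0224 + 0.0605 + 0.0081 + 0.0022 + 0.0018 = 0.095 → 0.095.

0.095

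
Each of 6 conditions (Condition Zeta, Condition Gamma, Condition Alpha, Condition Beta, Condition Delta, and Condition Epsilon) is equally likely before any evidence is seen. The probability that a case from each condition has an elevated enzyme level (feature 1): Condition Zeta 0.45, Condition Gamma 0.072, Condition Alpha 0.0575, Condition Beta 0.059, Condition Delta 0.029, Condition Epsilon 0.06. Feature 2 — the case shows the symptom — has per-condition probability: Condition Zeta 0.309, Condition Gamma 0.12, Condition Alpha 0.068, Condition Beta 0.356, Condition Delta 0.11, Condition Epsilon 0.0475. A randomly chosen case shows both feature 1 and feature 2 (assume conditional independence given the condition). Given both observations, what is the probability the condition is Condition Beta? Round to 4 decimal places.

With a uniform prior (1/6 each), posterior ∝ likelihood:
  Condition Zeta: 0.45 × 0.309 = 0.13905
  Condition Gamma: 0.072 × 0.12 = 0.00864
  Condition Alpha: 0.0575 × 0.068 = 0.00391
  Condition Beta: 0.059 × 0.356 = 0.021004
  Condition Delta: 0.029 × 0.11 = 0.00319
  Condition Epsilon: 0.06 × 0.0475 = 0.00285
Total = 0.178644.
P(Condition Beta | evidence) = 0.021004 / 0.178644 ≈ 0.1176.

0.1176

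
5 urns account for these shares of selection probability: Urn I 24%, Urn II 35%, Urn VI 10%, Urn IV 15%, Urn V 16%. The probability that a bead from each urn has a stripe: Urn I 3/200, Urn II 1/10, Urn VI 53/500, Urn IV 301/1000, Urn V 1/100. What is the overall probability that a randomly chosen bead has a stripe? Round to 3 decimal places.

Compute prior × likelihood for every hypothesis:
  Urn I: 0.24 × 0.015 = 0.0036
  Urn II: 0.35 × 0.1 = 0.035
  Urn VI: 0.1 × 0.106 = 0.0106
  Urn IV: 0.15 × 0.301 = 0.04515
  Urn V: 0.16 × 0.01 = 0.0016
P(striped) = 0.0036 + 0.035 + 0.0106 + 0.04515 + 0.0016 = 0.09595 → 0.096.

0.096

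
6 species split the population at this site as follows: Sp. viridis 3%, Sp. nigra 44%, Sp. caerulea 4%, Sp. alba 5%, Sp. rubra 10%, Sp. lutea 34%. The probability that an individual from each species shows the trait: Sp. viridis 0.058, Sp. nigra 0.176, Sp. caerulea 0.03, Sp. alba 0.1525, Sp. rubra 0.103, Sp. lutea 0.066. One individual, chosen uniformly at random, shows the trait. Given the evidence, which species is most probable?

Sp. nigra

Prior × likelihood for each hypothesis:
  Sp. viridis: 0.03 × 0.058 = 0.00174
  Sp. nigra: 0.44 × 0.176 = 0.07744
  Sp. caerulea: 0.04 × 0.03 = 0.0012
  Sp. alba: 0.05 × 0.1525 = 0.007625
  Sp. rubra: 0.1 × 0.103 = 0.0103
  Sp. lutea: 0.34 × 0.066 = 0.02244
Sum = 0.120745.
Largest term belongs to Sp. nigra, so Sp. nigra is most probable.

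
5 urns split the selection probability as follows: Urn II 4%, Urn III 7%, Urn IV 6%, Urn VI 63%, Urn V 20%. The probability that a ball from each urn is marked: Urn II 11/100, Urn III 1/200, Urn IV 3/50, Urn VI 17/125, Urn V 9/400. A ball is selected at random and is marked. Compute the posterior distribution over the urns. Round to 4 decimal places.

Compute prior × likelihood for every hypothesis:
  Urn II: 0.04 × 0.11 = 0.0044
  Urn III: 0.07 × 0.005 = 0.00035
  Urn IV: 0.06 × 0.06 = 0.0036
  Urn VI: 0.63 × 0.136 = 0.08568
  Urn V: 0.2 × 0.0225 = 0.0045
Sum = 0.09853.
P(Urn II | marked) = 0.0044/0.09853 ≈ 0.0447
P(Urn III | marked) = 0.00035/0.09853 ≈ 0.0036
P(Urn IV | marked) = 0.0036/0.09853 ≈ 0.0365
P(Urn VI | marked) = 0.08568/0.09853 ≈ 0.8696
P(Urn V | marked) = 0.0045/0.09853 ≈ 0.0457

Urn II 0.0447, Urn III 0.0036, Urn IV 0.0365, Urn VI 0.8696, Urn V 0.0457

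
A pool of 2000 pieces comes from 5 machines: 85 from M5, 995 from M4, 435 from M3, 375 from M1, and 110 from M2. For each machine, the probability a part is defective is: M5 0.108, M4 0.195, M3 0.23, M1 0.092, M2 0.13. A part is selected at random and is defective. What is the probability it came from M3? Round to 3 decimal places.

Unnormalized posteriors (prior × likelihood):
  M5: 0.0425 × 0.108 = 0.00459
  M4: 0.4975 × 0.195 = 0.0970125
  M3: 0.2175 × 0.23 = 0.050025
  M1: 0.1875 × 0.092 = 0.01725
  M2: 0.055 × 0.13 = 0.00715
Sum = 0.1760275.
P(M3 | evidence) = 0.050025 / 0.1760275 ≈ 0.284.

0.284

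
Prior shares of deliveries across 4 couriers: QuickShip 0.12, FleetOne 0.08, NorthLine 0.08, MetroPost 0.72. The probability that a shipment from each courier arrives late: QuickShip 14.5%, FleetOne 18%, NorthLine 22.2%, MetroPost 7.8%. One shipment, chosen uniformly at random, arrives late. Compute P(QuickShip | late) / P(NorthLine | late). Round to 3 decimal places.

Unnormalized posteriors (prior × likelihood):
  QuickShip: 0.12 × 0.145 = 0.0174
  FleetOne: 0.08 × 0.18 = 0.0144
  NorthLine: 0.08 × 0.222 = 0.01776
  MetroPost: 0.72 × 0.078 = 0.05616
Normalizing constant = 0.10572.
The ratio is 0.0174 / 0.01776 (the normalizer cancels) = 0.980.

0.980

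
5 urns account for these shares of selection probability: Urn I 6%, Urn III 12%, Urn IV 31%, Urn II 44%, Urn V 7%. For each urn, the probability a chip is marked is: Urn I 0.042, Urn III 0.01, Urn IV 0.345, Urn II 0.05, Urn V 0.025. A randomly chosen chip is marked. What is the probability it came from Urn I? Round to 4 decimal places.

0.0187

Unnormalized posteriors (prior × likelihood):
  Urn I: 0.06 × 0.042 = 0.00252
  Urn III: 0.12 × 0.01 = 0.0012
  Urn IV: 0.31 × 0.345 = 0.10695
  Urn II: 0.44 × 0.05 = 0.022
  Urn V: 0.07 × 0.025 = 0.00175
Sum = 0.13442.
P(Urn I | evidence) = 0.00252 / 0.13442 ≈ 0.0187.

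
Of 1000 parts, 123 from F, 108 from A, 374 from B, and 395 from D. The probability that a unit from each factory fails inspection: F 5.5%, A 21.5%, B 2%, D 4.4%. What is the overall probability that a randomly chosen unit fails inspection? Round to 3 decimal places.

Prior × likelihood for each hypothesis:
  F: 0.123 × 0.055 = 0.006765
  A: 0.108 × 0.215 = 0.02322
  B: 0.374 × 0.02 = 0.00748
  D: 0.395 × 0.044 = 0.01738
P(nonconforming) = 0.006765 + 0.02322 + 0.00748 + 0.01738 = 0.054845 → 0.055.

0.055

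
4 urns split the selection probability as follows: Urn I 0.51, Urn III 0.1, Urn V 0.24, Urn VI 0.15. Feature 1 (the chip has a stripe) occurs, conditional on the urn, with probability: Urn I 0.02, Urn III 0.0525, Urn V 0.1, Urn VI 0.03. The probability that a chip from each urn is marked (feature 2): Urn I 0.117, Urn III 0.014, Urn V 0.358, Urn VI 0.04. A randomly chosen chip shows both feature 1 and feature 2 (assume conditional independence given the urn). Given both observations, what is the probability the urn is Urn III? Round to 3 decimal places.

Compute prior × likelihood for every hypothesis:
  Urn I: 0.51 × 0.02 × 0.117 = 0.0011934
  Urn III: 0.1 × 0.0525 × 0.014 = 0.0000735
  Urn V: 0.24 × 0.1 × 0.358 = 0.008592
  Urn VI: 0.15 × 0.03 × 0.04 = 0.00018
Sum = 0.0100389.
P(Urn III | evidence) = 0.0000735 / 0.0100389 ≈ 0.007.

0.007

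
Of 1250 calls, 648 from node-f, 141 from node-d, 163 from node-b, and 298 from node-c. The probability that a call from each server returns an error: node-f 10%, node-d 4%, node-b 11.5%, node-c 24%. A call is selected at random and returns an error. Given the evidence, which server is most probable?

node-c

Compute prior × likelihood for every hypothesis:
  node-f: 0.5184 × 0.1 = 0.05184
  node-d: 0.1128 × 0.04 = 0.004512
  node-b: 0.1304 × 0.115 = 0.014996
  node-c: 0.2384 × 0.24 = 0.057216
Normalizing constant = 0.128564.
Largest term belongs to node-c, so node-c is most probable.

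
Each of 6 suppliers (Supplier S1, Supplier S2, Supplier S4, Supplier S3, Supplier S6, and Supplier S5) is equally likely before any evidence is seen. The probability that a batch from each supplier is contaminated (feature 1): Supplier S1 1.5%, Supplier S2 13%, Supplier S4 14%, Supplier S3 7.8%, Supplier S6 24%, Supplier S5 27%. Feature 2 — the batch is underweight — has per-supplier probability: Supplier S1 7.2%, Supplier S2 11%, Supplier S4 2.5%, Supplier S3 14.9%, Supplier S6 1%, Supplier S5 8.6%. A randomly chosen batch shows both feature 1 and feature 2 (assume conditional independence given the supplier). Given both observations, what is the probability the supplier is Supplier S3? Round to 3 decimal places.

Since the prior is uniform, the posterior is proportional to the likelihood:
  Supplier S1: 0.015 × 0.072 = 0.00108
  Supplier S2: 0.13 × 0.11 = 0.0143
  Supplier S4: 0.14 × 0.025 = 0.0035
  Supplier S3: 0.078 × 0.149 = 0.011622
  Supplier S6: 0.24 × 0.01 = 0.0024
  Supplier S5: 0.27 × 0.086 = 0.02322
Normalizing constant = 0.056122.
P(Supplier S3 | evidence) = 0.011622 / 0.056122 ≈ 0.207.

0.207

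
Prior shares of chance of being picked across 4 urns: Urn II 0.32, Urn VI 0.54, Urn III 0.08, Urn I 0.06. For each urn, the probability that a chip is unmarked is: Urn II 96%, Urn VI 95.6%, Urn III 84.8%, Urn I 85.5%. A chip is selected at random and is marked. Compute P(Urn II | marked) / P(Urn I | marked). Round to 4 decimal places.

Taking complements, P(marked | each) = Urn II 0.04, Urn VI 0.044, Urn III 0.152, Urn I 0.145.
Unnormalized posteriors (prior × likelihood):
  Urn II: 0.32 × 0.04 = 0.0128
  Urn VI: 0.54 × 0.044 = 0.02376
  Urn III: 0.08 × 0.152 = 0.01216
  Urn I: 0.06 × 0.145 = 0.0087
Sum = 0.05742.
The ratio is 0.0128 / 0.0087 (the normalizer cancels) = 1.4713.

1.4713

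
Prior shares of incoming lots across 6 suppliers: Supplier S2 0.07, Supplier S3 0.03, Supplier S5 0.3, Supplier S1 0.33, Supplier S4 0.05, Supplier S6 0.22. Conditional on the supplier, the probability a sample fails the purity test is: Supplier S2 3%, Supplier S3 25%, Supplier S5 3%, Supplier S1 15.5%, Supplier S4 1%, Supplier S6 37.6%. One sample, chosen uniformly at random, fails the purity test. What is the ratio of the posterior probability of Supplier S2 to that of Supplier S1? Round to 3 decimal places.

Compute prior × likelihood for every hypothesis:
  Supplier S2: 0.07 × 0.03 = 0.0021
  Supplier S3: 0.03 × 0.25 = 0.0075
  Supplier S5: 0.3 × 0.03 = 0.009
  Supplier S1: 0.33 × 0.155 = 0.05115
  Supplier S4: 0.05 × 0.01 = 0.0005
  Supplier S6: 0.22 × 0.376 = 0.08272
Sum = 0.15297.
The ratio is 0.0021 / 0.05115 (the normalizer cancels) = 0.041.

0.041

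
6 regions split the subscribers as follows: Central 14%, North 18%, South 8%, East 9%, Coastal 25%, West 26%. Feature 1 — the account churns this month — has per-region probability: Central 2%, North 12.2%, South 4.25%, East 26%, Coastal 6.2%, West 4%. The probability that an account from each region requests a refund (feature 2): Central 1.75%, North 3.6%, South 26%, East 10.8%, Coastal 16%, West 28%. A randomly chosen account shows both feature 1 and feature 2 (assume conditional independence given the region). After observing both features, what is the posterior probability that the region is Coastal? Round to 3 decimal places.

0.257

Unnormalized posteriors (prior × likelihood):
  Central: 0.14 × 0.02 × 0.0175 = 0.000049
  North: 0.18 × 0.122 × 0.036 = 0.00079056
  South: 0.08 × 0.0425 × 0.26 = 0.000884
  East: 0.09 × 0.26 × 0.108 = 0.0025272
  Coastal: 0.25 × 0.062 × 0.16 = 0.00248
  West: 0.26 × 0.04 × 0.28 = 0.002912
Normalizing constant = 0.00964276.
P(Coastal | evidence) = 0.00248 / 0.00964276 ≈ 0.257.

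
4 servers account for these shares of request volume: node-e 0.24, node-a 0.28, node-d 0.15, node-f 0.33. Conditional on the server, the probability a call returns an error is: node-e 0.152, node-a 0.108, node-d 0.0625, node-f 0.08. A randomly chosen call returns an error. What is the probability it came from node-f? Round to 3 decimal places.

Prior × likelihood for each hypothesis:
  node-e: 0.24 × 0.152 = 0.03648
  node-a: 0.28 × 0.108 = 0.03024
  node-d: 0.15 × 0.0625 = 0.009375
  node-f: 0.33 × 0.08 = 0.0264
Normalizing constant = 0.102495.
P(node-f | evidence) = 0.0264 / 0.102495 ≈ 0.258.

0.258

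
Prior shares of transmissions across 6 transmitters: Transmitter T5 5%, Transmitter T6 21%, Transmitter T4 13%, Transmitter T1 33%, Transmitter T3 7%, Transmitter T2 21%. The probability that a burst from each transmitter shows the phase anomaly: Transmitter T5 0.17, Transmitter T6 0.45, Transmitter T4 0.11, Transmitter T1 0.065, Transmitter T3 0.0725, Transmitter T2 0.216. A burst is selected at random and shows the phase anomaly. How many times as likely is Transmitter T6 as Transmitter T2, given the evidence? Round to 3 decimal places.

2.083

Compute prior × likelihood for every hypothesis:
  Transmitter T5: 0.05 × 0.17 = 0.0085
  Transmitter T6: 0.21 × 0.45 = 0.0945
  Transmitter T4: 0.13 × 0.11 = 0.0143
  Transmitter T1: 0.33 × 0.065 = 0.02145
  Transmitter T3: 0.07 × 0.0725 = 0.005075
  Transmitter T2: 0.21 × 0.216 = 0.04536
Sum = 0.189185.
The ratio is 0.0945 / 0.04536 (the normalizer cancels) = 2.083.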